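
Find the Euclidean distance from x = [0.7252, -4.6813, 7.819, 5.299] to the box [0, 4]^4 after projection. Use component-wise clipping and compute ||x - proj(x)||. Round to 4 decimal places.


Project each component onto [0, 4].
clip(0.7252) = 0.7252, clip(-4.6813) = 0.0, clip(7.819) = 4.0, clip(5.299) = 4.0
Projection = [0.7252, 0.0, 4.0, 4.0]
Squared diffs: [0.0, 21.9146, 14.5848, 1.6874]
Distance = sqrt(38.1868) = 6.1795


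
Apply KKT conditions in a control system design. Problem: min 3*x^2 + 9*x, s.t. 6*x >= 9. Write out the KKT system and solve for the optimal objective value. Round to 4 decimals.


Step 1: Try lambda = 0 (constraint inactive).
x_unc = -9/(2*3) = -1.5
Check: 6*-1.5 = -9.0 < 9 -- violated!
Step 2: Constraint must be active: 6*x = 9
x* = 9/6 = 1.5
lambda = (2*3*1.5 + 9)/6 = 3.0
Step 3: Compute optimal value.
f(x*) = 3*1.5^2 + 9*1.5 = 20.25


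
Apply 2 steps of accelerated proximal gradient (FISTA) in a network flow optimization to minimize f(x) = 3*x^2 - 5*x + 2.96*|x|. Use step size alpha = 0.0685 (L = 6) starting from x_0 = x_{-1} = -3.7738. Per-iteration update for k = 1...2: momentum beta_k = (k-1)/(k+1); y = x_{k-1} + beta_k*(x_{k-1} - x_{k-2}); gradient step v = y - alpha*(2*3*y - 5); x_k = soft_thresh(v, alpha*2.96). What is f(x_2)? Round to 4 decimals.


FISTA on f(x) = 3*x^2 - 5*x + 2.96*|x|
L = 6, alpha = 0.0685
Iteration 1: beta = 0.0, y = -3.7738 + 0.0*(-3.7738 + 3.7738) = -3.7738
  grad(y) = -27.6428, v = y - alpha*grad = -1.8803
  prox(v) = soft_thresh(-1.8803, 0.2028) = -1.6775
Iteration 2: beta = 0.3333, y = -1.6775 + 0.3333*(-1.6775 + 3.7738) = -0.9787
  grad(y) = -10.8725, v = y - alpha*grad = -0.234
  prox(v) = soft_thresh(-0.234, 0.2028) = -0.0312
f(x_2) = 3*(-0.0312)^2 - 5*(-0.0312) + 2.96*|-0.0312| = 0.2514


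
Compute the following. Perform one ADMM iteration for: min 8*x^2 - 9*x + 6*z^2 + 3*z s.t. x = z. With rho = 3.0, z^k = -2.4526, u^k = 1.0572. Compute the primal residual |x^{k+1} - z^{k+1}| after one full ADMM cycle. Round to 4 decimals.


ADMM iteration with rho = 3.0, z^k = -2.4526, u^k = 1.0572
Step 1: x-update.
Minimize 8*x^2 - 9*x + (3.0/2)*(x + 2.4526 + 1.0572)^2
FOC: (2*8 + 3.0)*x = 9 + 3.0*(-2.4526 - 1.0572)
x^{k+1} = -0.0805
Step 2: z-update.
Minimize 6*z^2 + 3*z + (3.0/2)*(-0.0805 - z + 1.0572)^2
FOC: (2*6 + 3.0)*z = -3 + 3.0*(-0.0805 + 1.0572)
z^{k+1} = -0.0047
Step 3: u-update.
u^{k+1} = 1.0572 - 0.0805 + 0.0047 = 0.9814
Step 4: Primal residual = |-0.0805 + 0.0047| = 0.0758


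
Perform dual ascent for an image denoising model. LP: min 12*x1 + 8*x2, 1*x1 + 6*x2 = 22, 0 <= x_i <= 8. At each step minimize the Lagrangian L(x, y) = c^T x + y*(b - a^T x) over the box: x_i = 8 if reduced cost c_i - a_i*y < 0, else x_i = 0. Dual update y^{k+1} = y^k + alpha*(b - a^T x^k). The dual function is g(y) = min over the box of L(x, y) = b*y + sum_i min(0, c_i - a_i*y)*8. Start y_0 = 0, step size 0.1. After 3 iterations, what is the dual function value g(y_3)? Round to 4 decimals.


Dual ascent for LP: min 12*x1 + 8*x2, 1*x1 + 6*x2 = 22, 0 <= x_i <= 8
Step 1: y^k = 0.0, reduced costs: (12.0, 8.0)
  x^k = (0.0, 0.0), subgradient = b - a^T x = 22.0
  y^{k+1} = 0.0 + 0.1*22.0 = 2.2
Step 2: y^k = 2.2, reduced costs: (9.8, -5.2)
  x^k = (0.0, 8.0), subgradient = b - a^T x = -26.0
  y^{k+1} = 2.2 + 0.1*-26.0 = -0.4
Step 3: y^k = -0.4, reduced costs: (12.4, 10.4)
  x^k = (0.0, 0.0), subgradient = b - a^T x = 22.0
  y^{k+1} = -0.4 + 0.1*22.0 = 1.8
Dual objective at y_3 = 1.8: reduced costs (10.2, -2.8), box minimizer x = (0.0, 8.0)
g(y_3) = b*y + (c1 - a1*y)*x1 + (c2 - a2*y)*x2 = 22*1.8 + 10.2*0.0 + (-2.8)*8.0 = 39.6 + 0.0 - 22.4 = 17.2


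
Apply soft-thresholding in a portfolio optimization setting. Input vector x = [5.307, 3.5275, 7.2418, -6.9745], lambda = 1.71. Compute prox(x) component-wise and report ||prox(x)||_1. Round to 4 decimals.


Soft-thresholding with lambda = 1.71:
prox(5.307) = sign(5.307)*max(|5.307| - 1.71, 0) = 3.597
prox(3.5275) = sign(3.5275)*max(|3.5275| - 1.71, 0) = 1.8175
prox(7.2418) = sign(7.2418)*max(|7.2418| - 1.71, 0) = 5.5318
prox(-6.9745) = sign(-6.9745)*max(|-6.9745| - 1.71, 0) = -5.2645
prox(x) = [3.597, 1.8175, 5.5318, -5.2645]
||prox(x)||_1 = 3.597 + 1.8175 + 5.5318 + 5.2645 = 16.2108


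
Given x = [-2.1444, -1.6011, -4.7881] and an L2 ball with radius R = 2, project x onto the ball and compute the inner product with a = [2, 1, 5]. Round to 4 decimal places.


Step 1: Compute ||x|| (intermediates to 6 decimals).
||x|| = sqrt((-2.1444)^2 + (-1.6011)^2 + (-4.7881)^2) = 5.485241
Step 2: Project.
Since ||x|| > R, scale = R/||x|| = 2/5.485241 = 0.364615, proj(x) = scale * x
proj(x) = [-0.78188, -0.583785, -1.745813]
Step 3: Dot product.
a^T * proj(x) = 2*(-0.78188) + 1*(-0.583785) + 5*(-1.745813) = -10.8766


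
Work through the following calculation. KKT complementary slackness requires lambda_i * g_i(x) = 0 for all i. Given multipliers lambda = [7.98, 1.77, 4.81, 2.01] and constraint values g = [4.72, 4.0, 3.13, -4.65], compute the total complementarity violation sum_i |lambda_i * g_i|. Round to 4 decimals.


KKT complementary slackness check:
lambda_1 * g_1 = 7.98 * 4.72 = 37.6656
lambda_2 * g_2 = 1.77 * 4.0 = 7.08
lambda_3 * g_3 = 4.81 * 3.13 = 15.0553
lambda_4 * g_4 = 2.01 * -4.65 = -9.3465
Total violation = 37.6656 + 7.08 + 15.0553 + 9.3465 = 69.1474


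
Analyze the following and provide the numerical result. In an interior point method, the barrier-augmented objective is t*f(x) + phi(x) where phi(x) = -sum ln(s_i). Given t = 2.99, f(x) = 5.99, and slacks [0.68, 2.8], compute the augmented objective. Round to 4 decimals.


Step 1: Compute log-barrier.
ln values: [-0.3857, 1.0296]
phi = -(-0.3857 + 1.0296) = -0.644
Step 2: Compute augmented objective.
t*f(x) = 2.99*5.99 = 17.9101
Total = 17.9101 - 0.644 = 17.2661


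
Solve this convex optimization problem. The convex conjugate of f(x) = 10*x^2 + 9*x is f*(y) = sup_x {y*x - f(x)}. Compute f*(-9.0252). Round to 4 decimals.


f*(y) = sup_x {y*x - a*x^2 - b*x} = sup_x {(y-b)*x - a*x^2}
FOC: (y - b) - 2a*x = 0 => x* = (y - b)/(2a)
x* = (-9.0252 - 9)/(2*10) = -0.9013
f*(-9.0252) = (y-b)^2/(4a) = (-9.0252 - 9)^2/(4*10)
= 324.9078/40 = 8.1227


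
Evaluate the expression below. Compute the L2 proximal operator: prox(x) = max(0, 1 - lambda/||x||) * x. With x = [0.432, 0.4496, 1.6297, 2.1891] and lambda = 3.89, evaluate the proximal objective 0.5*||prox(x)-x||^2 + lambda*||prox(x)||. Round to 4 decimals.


Step 1: Compute ||x||.
||x|| = 2.7994
Step 2: Compute scaling factor.
scale = max(0, 1 - 3.89/2.7994) = 0.0
Step 3: prox(x) = [0.0, 0.0, 0.0, 0.0]
||prox(x)|| = 0.0
Step 4: Proximal objective.
0.5*||prox-x||^2 = 3.9184
lambda*||prox|| = 0.0
Total = 3.9184


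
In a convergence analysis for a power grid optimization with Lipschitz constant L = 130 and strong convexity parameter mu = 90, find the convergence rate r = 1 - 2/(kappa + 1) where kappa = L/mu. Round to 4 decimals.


Step 1: Compute the condition number.
kappa = L/mu = 130/90 = 1.4444
Step 2: Compute the convergence rate.
r = 1 - 2/(kappa + 1) = 1 - 2*mu/(L + mu) = (L - mu)/(L + mu) = 40/220 = 0.1818


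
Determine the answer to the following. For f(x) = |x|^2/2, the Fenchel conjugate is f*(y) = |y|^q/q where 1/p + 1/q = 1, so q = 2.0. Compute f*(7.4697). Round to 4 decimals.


The conjugate exponent q satisfies 1/p + 1/q = 1.
p = 2, so q = 2/(2 - 1) = 2.0
|y|^q = 7.4697^2.0 = 55.7964
f*(7.4697) = 55.7964 / 2.0 = 27.8982


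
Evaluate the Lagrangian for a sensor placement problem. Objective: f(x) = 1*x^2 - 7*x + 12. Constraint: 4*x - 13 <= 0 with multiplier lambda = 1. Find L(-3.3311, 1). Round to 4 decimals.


Step 1: Evaluate f(x).
f(-3.3311) = 1*(-3.3311)^2 - 7*(-3.3311) + 12 = 46.4139
Step 2: Evaluate g(x).
g(-3.3311) = 4*-3.3311 - 13 = -26.3244
Step 3: Compute Lagrangian.
L = 46.4139 + 1*-26.3244 = 20.0895


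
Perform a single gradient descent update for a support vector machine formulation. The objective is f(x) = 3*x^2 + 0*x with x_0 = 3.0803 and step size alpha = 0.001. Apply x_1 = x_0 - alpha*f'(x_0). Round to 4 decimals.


We compute the gradient at x_0 and apply the update.
f'(x) = 6*x + 0
f'(3.0803) = 6*3.0803 + 0 = 18.4818
x_1 = 3.0803 - 0.001*18.4818 = 3.0618


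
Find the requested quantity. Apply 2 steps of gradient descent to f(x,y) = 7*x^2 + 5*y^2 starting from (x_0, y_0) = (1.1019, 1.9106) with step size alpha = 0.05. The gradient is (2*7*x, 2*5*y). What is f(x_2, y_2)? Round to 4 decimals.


Gradient descent on f(x,y) = 7*x^2 + 5*y^2.
Starting point: (1.1019, 1.9106), alpha = 0.05
Step 1: grad_x = 2*7*1.1019 = 15.4266, grad_y = 2*5*1.9106 = 19.106
  x_1 = 1.1019 - 0.05*15.4266 = 0.3306
  y_1 = 1.9106 - 0.05*19.106 = 0.9553
Step 2: grad_x = 2*7*0.3306 = 4.628, grad_y = 2*5*0.9553 = 9.553
  x_2 = 0.3306 - 0.05*4.628 = 0.0992
  y_2 = 0.9553 - 0.05*9.553 = 0.4777
f(0.0992, 0.4777) = 7*0.0992^2 + 5*0.4777^2 = 1.2096


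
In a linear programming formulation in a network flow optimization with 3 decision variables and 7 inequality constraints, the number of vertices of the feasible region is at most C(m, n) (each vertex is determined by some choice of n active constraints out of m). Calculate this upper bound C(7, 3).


Each vertex corresponds to some choice of n active constraints out of m, so the number of vertices is at most C(m, n) = m! / (n!(m-n)!).
m = 7, n = 3
Numerator: 7 * 6 * 5
Denominator: 3! = 6
C(7, 3) = 35


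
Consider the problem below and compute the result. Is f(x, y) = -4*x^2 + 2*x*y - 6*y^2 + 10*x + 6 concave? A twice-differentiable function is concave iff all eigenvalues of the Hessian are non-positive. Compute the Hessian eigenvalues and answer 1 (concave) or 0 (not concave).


The Hessian of f(x,y) = -4*x^2 + 2*x*y - 6*y^2 + 10*x + 6 is:
H = [[-8, 2], [2, -12]]
Trace = -8 - 12 = -20
Determinant = -8*-12 - (2)^2 = 92
Discriminant = (-20)^2 - 4*92 = 32.0
Eigenvalues: lambda_1 = -12.8284, lambda_2 = -7.1716
The function is concave.

1


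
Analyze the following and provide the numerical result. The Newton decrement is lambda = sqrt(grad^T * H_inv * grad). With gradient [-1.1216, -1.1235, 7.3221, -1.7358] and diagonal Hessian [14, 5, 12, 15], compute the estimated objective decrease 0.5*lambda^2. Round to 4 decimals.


Step 1: H is diagonal, so H^(-1) * g = [-0.0801, -0.2247, 0.6102, -0.1157].
Step 2: g^T H^(-1) g = sum_i g_i^2 / H_ii
  = (-1.1216)^2/14 + (-1.1235)^2/5 + (7.3221)^2/12 + (-1.7358)^2/15
  = 0.0899 + 0.2525 + 4.4678 + 0.2009 = 5.0109
Step 3: Objective decrease = 0.5 * g^T H^(-1) g = 2.5055


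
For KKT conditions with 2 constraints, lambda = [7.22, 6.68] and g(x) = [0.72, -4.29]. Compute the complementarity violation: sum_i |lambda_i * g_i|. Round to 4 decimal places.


KKT complementary slackness check:
lambda_1 * g_1 = 7.22 * 0.72 = 5.1984
lambda_2 * g_2 = 6.68 * -4.29 = -28.6572
Total violation = 5.1984 + 28.6572 = 33.8556


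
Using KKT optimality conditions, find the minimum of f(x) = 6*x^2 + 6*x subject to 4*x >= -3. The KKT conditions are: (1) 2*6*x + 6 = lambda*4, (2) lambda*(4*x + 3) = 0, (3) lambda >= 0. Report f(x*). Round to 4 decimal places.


Step 1: Try lambda = 0 (constraint inactive).
Stationarity: 2*6*x + 6 = 0
x* = -6/(2*6) = -0.5
Check constraint: 4*-0.5 = -2.0 >= -3 -- satisfied.
Step 2: Compute optimal value.
f(x*) = 6*(-0.5)^2 + 6*(-0.5) = -1.5


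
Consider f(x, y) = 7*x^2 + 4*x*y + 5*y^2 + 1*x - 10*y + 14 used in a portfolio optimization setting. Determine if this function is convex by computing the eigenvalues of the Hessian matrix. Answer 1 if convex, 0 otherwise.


The Hessian of f(x,y) = 7*x^2 + 4*x*y + 5*y^2 + 1*x - 10*y + 14 is:
H = [[14, 4], [4, 10]]
Trace = 14 + 10 = 24
Determinant = 14*10 - (4)^2 = 124
Discriminant = (24)^2 - 4*124 = 80.0
Eigenvalues: lambda_1 = 7.5279, lambda_2 = 16.4721
The function is convex.

1


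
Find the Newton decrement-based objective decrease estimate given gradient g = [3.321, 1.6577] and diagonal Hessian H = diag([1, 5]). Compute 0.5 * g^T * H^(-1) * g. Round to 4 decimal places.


Step 1: H is diagonal, so H^(-1) * g = [3.321, 0.3315].
Step 2: g^T H^(-1) g = sum_i g_i^2 / H_ii
  = (3.321)^2/1 + (1.6577)^2/5
  = 11.029 + 0.5496 = 11.5786
Step 3: Objective decrease = 0.5 * g^T H^(-1) g = 5.7893


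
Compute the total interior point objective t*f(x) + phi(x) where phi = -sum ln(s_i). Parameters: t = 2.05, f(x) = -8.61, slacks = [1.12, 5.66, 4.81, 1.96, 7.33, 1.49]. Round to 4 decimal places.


Step 1: Compute log-barrier.
ln values: [0.1133, 1.7334, 1.5707, 0.6729, 1.992, 0.3988]
phi = -(0.1133 + 1.7334 + 1.5707 + 0.6729 + 1.992 + 0.3988) = -6.4811
Step 2: Compute augmented objective.
t*f(x) = 2.05*-8.61 = -17.6505
Total = -17.6505 - 6.4811 = -24.1316


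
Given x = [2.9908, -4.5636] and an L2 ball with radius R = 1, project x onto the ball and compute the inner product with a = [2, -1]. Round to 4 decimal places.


Step 1: Compute ||x|| (intermediates to 6 decimals).
||x|| = sqrt(2.9908^2 + (-4.5636)^2) = 5.456311
Step 2: Project.
Since ||x|| > R, scale = R/||x|| = 1/5.456311 = 0.183274, proj(x) = scale * x
proj(x) = [0.548136, -0.836389]
Step 3: Dot product.
a^T * proj(x) = 2*0.548136 - 1*(-0.836389) = 1.9327


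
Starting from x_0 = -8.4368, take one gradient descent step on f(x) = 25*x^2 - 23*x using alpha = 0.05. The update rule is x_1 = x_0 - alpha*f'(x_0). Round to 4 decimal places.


We compute the gradient at x_0 and apply the update.
f'(x) = 50*x - 23
f'(-8.4368) = 50*-8.4368 - 23 = -444.84
x_1 = -8.4368 - 0.05*-444.84 = 13.8052


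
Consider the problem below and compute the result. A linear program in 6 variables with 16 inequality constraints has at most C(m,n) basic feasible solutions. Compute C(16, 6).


Each vertex corresponds to some choice of n active constraints out of m, so the number of vertices is at most C(m, n) = m! / (n!(m-n)!).
m = 16, n = 6
Numerator: 16 * 15 * 14 * 13 * 12 * 11
Denominator: 6! = 720
C(16, 6) = 8008


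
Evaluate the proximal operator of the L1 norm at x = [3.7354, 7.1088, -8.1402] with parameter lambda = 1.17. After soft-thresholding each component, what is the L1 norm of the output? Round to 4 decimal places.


Soft-thresholding with lambda = 1.17:
prox(3.7354) = sign(3.7354)*max(|3.7354| - 1.17, 0) = 2.5654
prox(7.1088) = sign(7.1088)*max(|7.1088| - 1.17, 0) = 5.9388
prox(-8.1402) = sign(-8.1402)*max(|-8.1402| - 1.17, 0) = -6.9702
prox(x) = [2.5654, 5.9388, -6.9702]
||prox(x)||_1 = 2.5654 + 5.9388 + 6.9702 = 15.4744


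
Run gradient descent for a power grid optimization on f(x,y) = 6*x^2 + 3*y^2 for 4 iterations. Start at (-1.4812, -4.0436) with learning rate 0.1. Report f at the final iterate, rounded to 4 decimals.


Gradient descent on f(x,y) = 6*x^2 + 3*y^2.
Starting point: (-1.4812, -4.0436), alpha = 0.1
Step 1: grad_x = 2*6*-1.4812 = -17.7744, grad_y = 2*3*-4.0436 = -24.2616
  x_1 = -1.4812 - 0.1*-17.7744 = 0.2962
  y_1 = -4.0436 - 0.1*-24.2616 = -1.6174
Step 2: grad_x = 2*6*0.2962 = 3.5549, grad_y = 2*3*-1.6174 = -9.7046
  x_2 = 0.2962 - 0.1*3.5549 = -0.0592
  y_2 = -1.6174 - 0.1*-9.7046 = -0.647
Step 3: grad_x = 2*6*-0.0592 = -0.711, grad_y = 2*3*-0.647 = -3.8819
  x_3 = -0.0592 - 0.1*-0.711 = 0.0118
  y_3 = -0.647 - 0.1*-3.8819 = -0.2588
Step 4: grad_x = 2*6*0.0118 = 0.1422, grad_y = 2*3*-0.2588 = -1.5527
  x_4 = 0.0118 - 0.1*0.1422 = -0.0024
  y_4 = -0.2588 - 0.1*-1.5527 = -0.1035
f(-0.0024, -0.1035) = 6*(-0.0024)^2 + 3*(-0.1035)^2 = 0.0322


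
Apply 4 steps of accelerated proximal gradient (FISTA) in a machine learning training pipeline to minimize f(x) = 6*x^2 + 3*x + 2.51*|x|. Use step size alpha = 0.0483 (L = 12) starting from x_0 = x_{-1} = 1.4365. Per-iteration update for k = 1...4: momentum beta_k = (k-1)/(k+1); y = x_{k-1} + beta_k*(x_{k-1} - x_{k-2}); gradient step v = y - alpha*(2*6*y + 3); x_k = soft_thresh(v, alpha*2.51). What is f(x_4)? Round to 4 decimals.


FISTA on f(x) = 6*x^2 + 3*x + 2.51*|x|
L = 12, alpha = 0.0483
Iteration 1: beta = 0.0, y = 1.4365 + 0.0*(1.4365 - 1.4365) = 1.4365
  grad(y) = 20.238, v = y - alpha*grad = 0.459
  prox(v) = soft_thresh(0.459, 0.1212) = 0.3378
Iteration 2: beta = 0.3333, y = 0.3378 + 0.3333*(0.3378 - 1.4365) = -0.0285
  grad(y) = 2.6583, v = y - alpha*grad = -0.1569
  prox(v) = soft_thresh(-0.1569, 0.1212) = -0.0356
Iteration 3: beta = 0.5, y = -0.0356 + 0.5*(-0.0356 - 0.3378) = -0.2223
  grad(y) = 0.3319, v = y - alpha*grad = -0.2384
  prox(v) = soft_thresh(-0.2384, 0.1212) = -0.1171
Iteration 4: beta = 0.6, y = -0.1171 + 0.6*(-0.1171 + 0.0356) = -0.166
  grad(y) = 1.0075, v = y - alpha*grad = -0.2147
  prox(v) = soft_thresh(-0.2147, 0.1212) = -0.0935
f(x_4) = 6*(-0.0935)^2 + 3*(-0.0935) + 2.51*|-0.0935| = 0.0066


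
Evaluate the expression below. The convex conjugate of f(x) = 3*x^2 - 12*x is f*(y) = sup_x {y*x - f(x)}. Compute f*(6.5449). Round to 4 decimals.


f*(y) = sup_x {y*x - a*x^2 - b*x} = sup_x {(y-b)*x - a*x^2}
FOC: (y - b) - 2a*x = 0 => x* = (y - b)/(2a)
x* = (6.5449 + 12)/(2*3) = 3.0908
f*(6.5449) = (y-b)^2/(4a) = (6.5449 + 12)^2/(4*3)
= 343.9133/12 = 28.6594


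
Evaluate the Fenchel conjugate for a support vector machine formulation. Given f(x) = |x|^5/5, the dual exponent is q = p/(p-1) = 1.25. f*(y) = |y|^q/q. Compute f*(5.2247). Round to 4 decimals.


The conjugate exponent q satisfies 1/p + 1/q = 1.
p = 5, so q = 5/(5 - 1) = 1.25
|y|^q = 5.2247^1.25 = 7.8991
f*(5.2247) = 7.8991 / 1.25 = 6.3193


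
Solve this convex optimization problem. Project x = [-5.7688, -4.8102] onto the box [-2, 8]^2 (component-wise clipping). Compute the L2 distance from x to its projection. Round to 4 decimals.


Project each component onto [-2, 8].
clip(-5.7688) = -2.0, clip(-4.8102) = -2.0
Projection = [-2.0, -2.0]
Squared diffs: [14.2039, 7.8972]
Distance = sqrt(22.1011) = 4.7012


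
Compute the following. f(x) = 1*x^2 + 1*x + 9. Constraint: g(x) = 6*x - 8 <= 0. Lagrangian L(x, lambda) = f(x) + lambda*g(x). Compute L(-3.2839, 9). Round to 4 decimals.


Step 1: Evaluate f(x).
f(-3.2839) = 1*(-3.2839)^2 + 1*(-3.2839) + 9 = 16.5001
Step 2: Evaluate g(x).
g(-3.2839) = 6*-3.2839 - 8 = -27.7034
Step 3: Compute Lagrangian.
L = 16.5001 + 9*-27.7034 = -232.8305


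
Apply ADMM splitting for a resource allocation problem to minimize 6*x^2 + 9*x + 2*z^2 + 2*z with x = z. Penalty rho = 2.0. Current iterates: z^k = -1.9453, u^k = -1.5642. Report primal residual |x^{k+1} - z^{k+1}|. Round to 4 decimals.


ADMM iteration with rho = 2.0, z^k = -1.9453, u^k = -1.5642
Step 1: x-update.
Minimize 6*x^2 + 9*x + (2.0/2)*(x + 1.9453 - 1.5642)^2
FOC: (2*6 + 2.0)*x = -9 + 2.0*(-1.9453 + 1.5642)
x^{k+1} = -0.6973
Step 2: z-update.
Minimize 2*z^2 + 2*z + (2.0/2)*(-0.6973 - z - 1.5642)^2
FOC: (2*2 + 2.0)*z = -2 + 2.0*(-0.6973 - 1.5642)
z^{k+1} = -1.0872
Step 3: u-update.
u^{k+1} = -1.5642 - 0.6973 + 1.0872 = -1.1743
Step 4: Primal residual = |-0.6973 + 1.0872| = 0.3899


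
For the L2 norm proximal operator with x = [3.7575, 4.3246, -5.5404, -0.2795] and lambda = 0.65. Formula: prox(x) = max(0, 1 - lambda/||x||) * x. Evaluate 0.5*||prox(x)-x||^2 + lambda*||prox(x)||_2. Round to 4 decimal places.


Step 1: Compute ||x||.
||x|| = 7.9747
Step 2: Compute scaling factor.
scale = max(0, 1 - 0.65/7.9747) = 0.9185
Step 3: prox(x) = [3.4512, 3.9721, -5.0888, -0.2567]
||prox(x)|| = 7.3247
Step 4: Proximal objective.
0.5*||prox-x||^2 = 0.2113
lambda*||prox|| = 4.7611
Total = 4.9723


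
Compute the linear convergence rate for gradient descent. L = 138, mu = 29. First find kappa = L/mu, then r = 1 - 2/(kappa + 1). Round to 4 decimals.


Step 1: Compute the condition number.
kappa = L/mu = 138/29 = 4.7586
Step 2: Compute the convergence rate.
r = 1 - 2/(kappa + 1) = 1 - 2*mu/(L + mu) = (L - mu)/(L + mu) = 109/167 = 0.6527


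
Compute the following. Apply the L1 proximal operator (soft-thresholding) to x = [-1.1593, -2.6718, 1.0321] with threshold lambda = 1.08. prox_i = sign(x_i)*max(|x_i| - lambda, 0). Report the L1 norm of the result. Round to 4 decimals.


Soft-thresholding with lambda = 1.08:
prox(-1.1593) = sign(-1.1593)*max(|-1.1593| - 1.08, 0) = -0.0793
prox(-2.6718) = sign(-2.6718)*max(|-2.6718| - 1.08, 0) = -1.5918
prox(1.0321) = sign(1.0321)*max(|1.0321| - 1.08, 0) = 0.0
prox(x) = [-0.0793, -1.5918, 0.0]
||prox(x)||_1 = 0.0793 + 1.5918 + 0.0 = 1.6711


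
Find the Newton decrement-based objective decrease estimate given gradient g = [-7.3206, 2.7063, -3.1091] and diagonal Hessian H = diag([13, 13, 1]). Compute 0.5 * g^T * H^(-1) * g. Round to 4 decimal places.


Step 1: H is diagonal, so H^(-1) * g = [-0.5631, 0.2082, -3.1091].
Step 2: g^T H^(-1) g = sum_i g_i^2 / H_ii
  = (-7.3206)^2/13 + (2.7063)^2/13 + (-3.1091)^2/1
  = 4.1224 + 0.5634 + 9.6665 = 14.3523
Step 3: Objective decrease = 0.5 * g^T H^(-1) g = 7.1761


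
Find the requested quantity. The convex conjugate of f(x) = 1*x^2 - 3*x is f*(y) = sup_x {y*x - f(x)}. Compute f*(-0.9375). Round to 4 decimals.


f*(y) = sup_x {y*x - a*x^2 - b*x} = sup_x {(y-b)*x - a*x^2}
FOC: (y - b) - 2a*x = 0 => x* = (y - b)/(2a)
x* = (-0.9375 + 3)/(2*1) = 1.0313
f*(-0.9375) = (y-b)^2/(4a) = (-0.9375 + 3)^2/(4*1)
= 4.2539/4 = 1.0635


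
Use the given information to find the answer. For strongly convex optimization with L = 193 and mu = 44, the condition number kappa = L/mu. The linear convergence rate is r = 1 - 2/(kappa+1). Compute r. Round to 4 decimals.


Step 1: Compute the condition number.
kappa = L/mu = 193/44 = 4.3864
Step 2: Compute the convergence rate.
r = 1 - 2/(kappa + 1) = 1 - 2*mu/(L + mu) = (L - mu)/(L + mu) = 149/237 = 0.6287


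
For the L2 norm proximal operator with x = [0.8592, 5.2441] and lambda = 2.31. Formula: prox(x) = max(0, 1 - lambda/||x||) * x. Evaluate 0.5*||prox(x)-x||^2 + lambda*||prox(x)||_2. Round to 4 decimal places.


Step 1: Compute ||x||.
||x|| = 5.314
Step 2: Compute scaling factor.
scale = max(0, 1 - 2.31/5.314) = 0.5653
Step 3: prox(x) = [0.4857, 2.9645]
||prox(x)|| = 3.004
Step 4: Proximal objective.
0.5*||prox-x||^2 = 2.6681
lambda*||prox|| = 6.9392
Total = 9.6073


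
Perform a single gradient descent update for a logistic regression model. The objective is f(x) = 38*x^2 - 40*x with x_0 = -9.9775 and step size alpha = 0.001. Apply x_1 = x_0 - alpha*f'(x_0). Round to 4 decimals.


We compute the gradient at x_0 and apply the update.
f'(x) = 76*x - 40
f'(-9.9775) = 76*-9.9775 - 40 = -798.29
x_1 = -9.9775 - 0.001*-798.29 = -9.1792


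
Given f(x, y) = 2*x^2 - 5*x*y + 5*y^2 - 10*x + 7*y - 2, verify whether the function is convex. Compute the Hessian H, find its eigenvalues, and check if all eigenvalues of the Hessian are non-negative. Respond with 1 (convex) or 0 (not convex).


The Hessian of f(x,y) = 2*x^2 - 5*x*y + 5*y^2 - 10*x + 7*y - 2 is:
H = [[4, -5], [-5, 10]]
Trace = 4 + 10 = 14
Determinant = 4*10 - (-5)^2 = 15
Discriminant = (14)^2 - 4*15 = 136.0
Eigenvalues: lambda_1 = 1.169, lambda_2 = 12.831
The function is convex.

1


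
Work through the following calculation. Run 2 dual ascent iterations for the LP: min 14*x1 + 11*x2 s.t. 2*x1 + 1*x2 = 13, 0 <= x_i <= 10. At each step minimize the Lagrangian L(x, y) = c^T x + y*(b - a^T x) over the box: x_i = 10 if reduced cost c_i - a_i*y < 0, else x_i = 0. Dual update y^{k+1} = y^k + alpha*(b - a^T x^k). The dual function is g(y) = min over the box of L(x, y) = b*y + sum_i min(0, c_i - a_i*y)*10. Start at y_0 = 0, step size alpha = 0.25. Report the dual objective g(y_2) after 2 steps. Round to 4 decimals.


Dual ascent for LP: min 14*x1 + 11*x2, 2*x1 + 1*x2 = 13, 0 <= x_i <= 10
Step 1: y^k = 0.0, reduced costs: (14.0, 11.0)
  x^k = (0.0, 0.0), subgradient = b - a^T x = 13.0
  y^{k+1} = 0.0 + 0.25*13.0 = 3.25
Step 2: y^k = 3.25, reduced costs: (7.5, 7.75)
  x^k = (0.0, 0.0), subgradient = b - a^T x = 13.0
  y^{k+1} = 3.25 + 0.25*13.0 = 6.5
Dual objective at y_2 = 6.5: reduced costs (1.0, 4.5), box minimizer x = (0.0, 0.0)
g(y_2) = b*y + (c1 - a1*y)*x1 + (c2 - a2*y)*x2 = 13*6.5 + 1.0*0.0 + 4.5*0.0 = 84.5 + 0.0 + 0.0 = 84.5


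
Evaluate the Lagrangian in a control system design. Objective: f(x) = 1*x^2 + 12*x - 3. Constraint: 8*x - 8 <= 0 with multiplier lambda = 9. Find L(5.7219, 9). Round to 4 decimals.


Step 1: Evaluate f(x).
f(5.7219) = 1*5.7219^2 + 12*5.7219 - 3 = 98.4029
Step 2: Evaluate g(x).
g(5.7219) = 8*5.7219 - 8 = 37.7752
Step 3: Compute Lagrangian.
L = 98.4029 + 9*37.7752 = 438.3797


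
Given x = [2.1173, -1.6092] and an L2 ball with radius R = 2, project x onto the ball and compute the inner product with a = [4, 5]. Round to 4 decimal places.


Step 1: Compute ||x|| (intermediates to 6 decimals).
||x|| = sqrt(2.1173^2 + (-1.6092)^2) = 2.659414
Step 2: Project.
Since ||x|| > R, scale = R/||x|| = 2/2.659414 = 0.752045, proj(x) = scale * x
proj(x) = [1.592305, -1.210191]
Step 3: Dot product.
a^T * proj(x) = 4*1.592305 + 5*(-1.210191) = 0.3183


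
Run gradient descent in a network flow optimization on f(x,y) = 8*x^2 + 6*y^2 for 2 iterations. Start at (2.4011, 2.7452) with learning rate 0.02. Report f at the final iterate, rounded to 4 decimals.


Gradient descent on f(x,y) = 8*x^2 + 6*y^2.
Starting point: (2.4011, 2.7452), alpha = 0.02
Step 1: grad_x = 2*8*2.4011 = 38.4176, grad_y = 2*6*2.7452 = 32.9424
  x_1 = 2.4011 - 0.02*38.4176 = 1.6327
  y_1 = 2.7452 - 0.02*32.9424 = 2.0864
Step 2: grad_x = 2*8*1.6327 = 26.124, grad_y = 2*6*2.0864 = 25.0362
  x_2 = 1.6327 - 0.02*26.124 = 1.1103
  y_2 = 2.0864 - 0.02*25.0362 = 1.5856
f(1.1103, 1.5856) = 8*1.1103^2 + 6*1.5856^2 = 24.9469


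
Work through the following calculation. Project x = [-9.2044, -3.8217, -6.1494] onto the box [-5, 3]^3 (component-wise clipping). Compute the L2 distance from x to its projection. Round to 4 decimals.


Project each component onto [-5, 3].
clip(-9.2044) = -5.0, clip(-3.8217) = -3.8217, clip(-6.1494) = -5.0
Projection = [-5.0, -3.8217, -5.0]
Squared diffs: [17.677, 0.0, 1.3211]
Distance = sqrt(18.9981) = 4.3587


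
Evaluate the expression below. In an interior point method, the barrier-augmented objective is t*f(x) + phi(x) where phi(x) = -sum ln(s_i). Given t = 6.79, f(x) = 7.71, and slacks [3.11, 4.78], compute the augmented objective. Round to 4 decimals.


Step 1: Compute log-barrier.
ln values: [1.1346, 1.5644]
phi = -(1.1346 + 1.5644) = -2.6991
Step 2: Compute augmented objective.
t*f(x) = 6.79*7.71 = 52.3509
Total = 52.3509 - 2.6991 = 49.6518


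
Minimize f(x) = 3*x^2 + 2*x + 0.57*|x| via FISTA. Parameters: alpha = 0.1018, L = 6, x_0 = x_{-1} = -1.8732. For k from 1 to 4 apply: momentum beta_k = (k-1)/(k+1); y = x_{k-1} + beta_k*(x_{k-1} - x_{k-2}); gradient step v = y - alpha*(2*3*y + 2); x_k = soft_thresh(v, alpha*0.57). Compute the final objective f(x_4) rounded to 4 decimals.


FISTA on f(x) = 3*x^2 + 2*x + 0.57*|x|
L = 6, alpha = 0.1018
Iteration 1: beta = 0.0, y = -1.8732 + 0.0*(-1.8732 + 1.8732) = -1.8732
  grad(y) = -9.2392, v = y - alpha*grad = -0.9326
  prox(v) = soft_thresh(-0.9326, 0.058) = -0.8746
Iteration 2: beta = 0.3333, y = -0.8746 + 0.3333*(-0.8746 + 1.8732) = -0.5418
  grad(y) = -1.2506, v = y - alpha*grad = -0.4145
  prox(v) = soft_thresh(-0.4145, 0.058) = -0.3564
Iteration 3: beta = 0.5, y = -0.3564 + 0.5*(-0.3564 + 0.8746) = -0.0973
  grad(y) = 1.416, v = y - alpha*grad = -0.2415
  prox(v) = soft_thresh(-0.2415, 0.058) = -0.1835
Iteration 4: beta = 0.6, y = -0.1835 + 0.6*(-0.1835 + 0.3564) = -0.0797
  grad(y) = 1.522, v = y - alpha*grad = -0.2346
  prox(v) = soft_thresh(-0.2346, 0.058) = -0.1766
f(x_4) = 3*(-0.1766)^2 + 2*(-0.1766) + 0.57*|-0.1766| = -0.159


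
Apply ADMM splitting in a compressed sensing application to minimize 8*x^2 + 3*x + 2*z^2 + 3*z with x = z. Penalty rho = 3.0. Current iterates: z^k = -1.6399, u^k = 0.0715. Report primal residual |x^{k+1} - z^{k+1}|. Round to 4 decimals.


ADMM iteration with rho = 3.0, z^k = -1.6399, u^k = 0.0715
Step 1: x-update.
Minimize 8*x^2 + 3*x + (3.0/2)*(x + 1.6399 + 0.0715)^2
FOC: (2*8 + 3.0)*x = -3 + 3.0*(-1.6399 - 0.0715)
x^{k+1} = -0.4281
Step 2: z-update.
Minimize 2*z^2 + 3*z + (3.0/2)*(-0.4281 - z + 0.0715)^2
FOC: (2*2 + 3.0)*z = -3 + 3.0*(-0.4281 + 0.0715)
z^{k+1} = -0.5814
Step 3: u-update.
u^{k+1} = 0.0715 - 0.4281 + 0.5814 = 0.2248
Step 4: Primal residual = |-0.4281 + 0.5814| = 0.1533


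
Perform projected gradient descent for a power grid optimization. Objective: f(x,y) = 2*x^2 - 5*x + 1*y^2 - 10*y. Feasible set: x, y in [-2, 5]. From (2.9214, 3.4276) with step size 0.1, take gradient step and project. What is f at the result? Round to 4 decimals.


Step 1: Compute gradient at (2.9214, 3.4276).
grad_x = 2*2*2.9214 - 5 = 6.6856
grad_y = 2*1*3.4276 - 10 = -3.1448
Step 2: Gradient step.
x_raw = 2.9214 - 0.1*6.6856 = 2.2528
y_raw = 3.4276 - 0.1*-3.1448 = 3.7421
Step 3: Project onto [-2, 5].
x_proj = clip(2.2528) = 2.2528
y_proj = clip(3.7421) = 3.7421
Step 4: Evaluate f.
f(2.2528, 3.7421) = -24.5313


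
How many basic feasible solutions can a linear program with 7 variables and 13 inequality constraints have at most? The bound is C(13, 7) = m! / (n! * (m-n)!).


Each vertex corresponds to some choice of n active constraints out of m, so the number of vertices is at most C(m, n) = m! / (n!(m-n)!).
m = 13, n = 7
Numerator: 13 * 12 * 11 * 10 * 9 * 8 * 7
Denominator: 7! = 5040
C(13, 7) = 1716


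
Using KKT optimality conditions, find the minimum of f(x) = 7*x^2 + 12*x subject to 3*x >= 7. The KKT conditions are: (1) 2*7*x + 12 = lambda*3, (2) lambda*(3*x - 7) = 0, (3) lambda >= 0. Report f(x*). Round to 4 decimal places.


Step 1: Try lambda = 0 (constraint inactive).
x_unc = -12/(2*7) = -0.8571
Check: 3*-0.8571 = -2.5713 < 7 -- violated!
Step 2: Constraint must be active: 3*x = 7
x* = 7/3 = 2.3333 (rounded; the exact value 7/3 is used below)
lambda = (2*7*(7/3) + 12)/3 = 14.8889
Step 3: Compute optimal value.
f(x*) = 7*(7/3)^2 + 12*(7/3) = 66.1111


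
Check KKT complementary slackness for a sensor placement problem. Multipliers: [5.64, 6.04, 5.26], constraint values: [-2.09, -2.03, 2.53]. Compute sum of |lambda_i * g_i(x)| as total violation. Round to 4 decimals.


KKT complementary slackness check:
lambda_1 * g_1 = 5.64 * -2.09 = -11.7876
lambda_2 * g_2 = 6.04 * -2.03 = -12.2612
lambda_3 * g_3 = 5.26 * 2.53 = 13.3078
Total violation = 11.7876 + 12.2612 + 13.3078 = 37.3566


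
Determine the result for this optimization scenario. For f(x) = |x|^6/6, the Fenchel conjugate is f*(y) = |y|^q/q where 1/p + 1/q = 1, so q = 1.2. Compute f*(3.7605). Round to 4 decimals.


The conjugate exponent q satisfies 1/p + 1/q = 1.
p = 6, so q = 6/(6 - 1) = 1.2
|y|^q = 3.7605^1.2 = 4.9011
f*(3.7605) = 4.9011 / 1.2 = 4.0843


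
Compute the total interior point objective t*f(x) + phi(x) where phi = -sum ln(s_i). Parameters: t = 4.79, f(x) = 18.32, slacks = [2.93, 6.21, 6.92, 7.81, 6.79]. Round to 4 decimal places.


Step 1: Compute log-barrier.
ln values: [1.075, 1.8262, 1.9344, 2.0554, 1.9155]
phi = -(1.075 + 1.8262 + 1.9344 + 2.0554 + 1.9155) = -8.8064
Step 2: Compute augmented objective.
t*f(x) = 4.79*18.32 = 87.7528
Total = 87.7528 - 8.8064 = 78.9464


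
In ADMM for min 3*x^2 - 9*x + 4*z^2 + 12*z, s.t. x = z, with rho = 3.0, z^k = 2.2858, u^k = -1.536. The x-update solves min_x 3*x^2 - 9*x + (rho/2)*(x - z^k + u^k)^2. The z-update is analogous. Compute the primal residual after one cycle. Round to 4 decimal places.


ADMM iteration with rho = 3.0, z^k = 2.2858, u^k = -1.536
Step 1: x-update.
Minimize 3*x^2 - 9*x + (3.0/2)*(x - 2.2858 - 1.536)^2
FOC: (2*3 + 3.0)*x = 9 + 3.0*(2.2858 + 1.536)
x^{k+1} = 2.2739
Step 2: z-update.
Minimize 4*z^2 + 12*z + (3.0/2)*(2.2739 - z - 1.536)^2
FOC: (2*4 + 3.0)*z = -12 + 3.0*(2.2739 - 1.536)
z^{k+1} = -0.8897
Step 3: u-update.
u^{k+1} = -1.536 + 2.2739 + 0.8897 = 1.6276
Step 4: Primal residual = |2.2739 + 0.8897| = 3.1636


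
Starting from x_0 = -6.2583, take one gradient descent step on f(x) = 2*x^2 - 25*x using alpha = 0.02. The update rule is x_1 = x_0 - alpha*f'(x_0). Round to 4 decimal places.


We compute the gradient at x_0 and apply the update.
f'(x) = 4*x - 25
f'(-6.2583) = 4*-6.2583 - 25 = -50.0332
x_1 = -6.2583 - 0.02*-50.0332 = -5.2576


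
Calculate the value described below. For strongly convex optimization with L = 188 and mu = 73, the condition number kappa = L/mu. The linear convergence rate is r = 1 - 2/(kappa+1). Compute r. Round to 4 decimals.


Step 1: Compute the condition number.
kappa = L/mu = 188/73 = 2.5753
Step 2: Compute the convergence rate.
r = 1 - 2/(kappa + 1) = 1 - 2*mu/(L + mu) = (L - mu)/(L + mu) = 115/261 = 0.4406


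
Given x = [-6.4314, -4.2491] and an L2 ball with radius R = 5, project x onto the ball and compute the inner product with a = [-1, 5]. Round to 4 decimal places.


Step 1: Compute ||x|| (intermediates to 6 decimals).
||x|| = sqrt((-6.4314)^2 + (-4.2491)^2) = 7.708291
Step 2: Project.
Since ||x|| > R, scale = R/||x|| = 5/7.708291 = 0.648652, proj(x) = scale * x
proj(x) = [-4.17174, -2.756187]
Step 3: Dot product.
a^T * proj(x) = -1*(-4.17174) + 5*(-2.756187) = -9.6092


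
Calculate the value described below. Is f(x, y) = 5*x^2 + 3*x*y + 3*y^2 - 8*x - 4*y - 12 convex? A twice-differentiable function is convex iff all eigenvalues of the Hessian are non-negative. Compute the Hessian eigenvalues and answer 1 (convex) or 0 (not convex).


The Hessian of f(x,y) = 5*x^2 + 3*x*y + 3*y^2 - 8*x - 4*y - 12 is:
H = [[10, 3], [3, 6]]
Trace = 10 + 6 = 16
Determinant = 10*6 - (3)^2 = 51
Discriminant = (16)^2 - 4*51 = 52.0
Eigenvalues: lambda_1 = 4.3944, lambda_2 = 11.6056
The function is convex.

1


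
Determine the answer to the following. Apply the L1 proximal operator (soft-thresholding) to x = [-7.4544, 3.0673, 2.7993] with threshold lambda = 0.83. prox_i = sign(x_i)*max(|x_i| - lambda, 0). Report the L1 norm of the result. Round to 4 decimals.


Soft-thresholding with lambda = 0.83:
prox(-7.4544) = sign(-7.4544)*max(|-7.4544| - 0.83, 0) = -6.6244
prox(3.0673) = sign(3.0673)*max(|3.0673| - 0.83, 0) = 2.2373
prox(2.7993) = sign(2.7993)*max(|2.7993| - 0.83, 0) = 1.9693
prox(x) = [-6.6244, 2.2373, 1.9693]
||prox(x)||_1 = 6.6244 + 2.2373 + 1.9693 = 10.831


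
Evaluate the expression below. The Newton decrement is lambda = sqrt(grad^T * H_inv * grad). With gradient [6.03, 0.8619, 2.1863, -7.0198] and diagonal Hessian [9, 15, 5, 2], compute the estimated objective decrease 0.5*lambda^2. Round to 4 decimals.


Step 1: H is diagonal, so H^(-1) * g = [0.67, 0.0575, 0.4373, -3.5099].
Step 2: g^T H^(-1) g = sum_i g_i^2 / H_ii
  = (6.03)^2/9 + (0.8619)^2/15 + (2.1863)^2/5 + (-7.0198)^2/2
  = 4.0401 + 0.0495 + 0.956 + 24.6388 = 29.6844
Step 3: Objective decrease = 0.5 * g^T H^(-1) g = 14.8422


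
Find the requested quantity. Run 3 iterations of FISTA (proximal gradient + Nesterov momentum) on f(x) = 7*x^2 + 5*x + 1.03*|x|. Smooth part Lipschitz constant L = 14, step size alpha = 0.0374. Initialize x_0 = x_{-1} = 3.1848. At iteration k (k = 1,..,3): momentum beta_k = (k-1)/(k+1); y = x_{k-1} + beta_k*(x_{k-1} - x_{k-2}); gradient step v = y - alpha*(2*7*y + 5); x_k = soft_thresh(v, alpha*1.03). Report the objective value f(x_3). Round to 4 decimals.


FISTA on f(x) = 7*x^2 + 5*x + 1.03*|x|
L = 14, alpha = 0.0374
Iteration 1: beta = 0.0, y = 3.1848 + 0.0*(3.1848 - 3.1848) = 3.1848
  grad(y) = 49.5872, v = y - alpha*grad = 1.3302
  prox(v) = soft_thresh(1.3302, 0.0385) = 1.2917
Iteration 2: beta = 0.3333, y = 1.2917 + 0.3333*(1.2917 - 3.1848) = 0.6607
  grad(y) = 14.2496, v = y - alpha*grad = 0.1278
  prox(v) = soft_thresh(0.1278, 0.0385) = 0.0892
Iteration 3: beta = 0.5, y = 0.0892 + 0.5*(0.0892 - 1.2917) = -0.512
  grad(y) = -2.1682, v = y - alpha*grad = -0.4309
  prox(v) = soft_thresh(-0.4309, 0.0385) = -0.3924
f(x_3) = 7*(-0.3924)^2 + 5*(-0.3924) + 1.03*|-0.3924| = -0.48


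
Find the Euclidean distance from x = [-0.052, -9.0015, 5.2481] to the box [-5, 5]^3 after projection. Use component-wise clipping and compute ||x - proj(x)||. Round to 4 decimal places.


Project each component onto [-5, 5].
clip(-0.052) = -0.052, clip(-9.0015) = -5.0, clip(5.2481) = 5.0
Projection = [-0.052, -5.0, 5.0]
Squared diffs: [0.0, 16.012, 0.0616]
Distance = sqrt(16.0736) = 4.0092


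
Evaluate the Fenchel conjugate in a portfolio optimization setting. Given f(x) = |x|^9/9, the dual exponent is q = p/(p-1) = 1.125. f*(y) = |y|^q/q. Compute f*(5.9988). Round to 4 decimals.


The conjugate exponent q satisfies 1/p + 1/q = 1.
p = 9, so q = 9/(9 - 1) = 1.125
|y|^q = 5.9988^1.125 = 7.5045
f*(5.9988) = 7.5045 / 1.125 = 6.6707


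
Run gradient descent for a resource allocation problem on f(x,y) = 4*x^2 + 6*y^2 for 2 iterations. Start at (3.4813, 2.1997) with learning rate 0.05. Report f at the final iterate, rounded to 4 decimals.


Gradient descent on f(x,y) = 4*x^2 + 6*y^2.
Starting point: (3.4813, 2.1997), alpha = 0.05
Step 1: grad_x = 2*4*3.4813 = 27.8504, grad_y = 2*6*2.1997 = 26.3964
  x_1 = 3.4813 - 0.05*27.8504 = 2.0888
  y_1 = 2.1997 - 0.05*26.3964 = 0.8799
Step 2: grad_x = 2*4*2.0888 = 16.7102, grad_y = 2*6*0.8799 = 10.5586
  x_2 = 2.0888 - 0.05*16.7102 = 1.2533
  y_2 = 0.8799 - 0.05*10.5586 = 0.352
f(1.2533, 0.352) = 4*1.2533^2 + 6*0.352^2 = 7.0259


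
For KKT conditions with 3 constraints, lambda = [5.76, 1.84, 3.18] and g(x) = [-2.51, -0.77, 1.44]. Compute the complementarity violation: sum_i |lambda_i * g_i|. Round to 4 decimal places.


KKT complementary slackness check:
lambda_1 * g_1 = 5.76 * -2.51 = -14.4576
lambda_2 * g_2 = 1.84 * -0.77 = -1.4168
lambda_3 * g_3 = 3.18 * 1.44 = 4.5792
Total violation = 14.4576 + 1.4168 + 4.5792 = 20.4536


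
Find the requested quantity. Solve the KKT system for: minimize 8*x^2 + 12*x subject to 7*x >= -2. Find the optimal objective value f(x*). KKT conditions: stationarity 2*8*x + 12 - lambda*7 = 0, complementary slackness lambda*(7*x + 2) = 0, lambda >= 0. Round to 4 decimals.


Step 1: Try lambda = 0 (constraint inactive).
x_unc = -12/(2*8) = -0.75
Check: 7*-0.75 = -5.25 < -2 -- violated!
Step 2: Constraint must be active: 7*x = -2
x* = -2/7 = -0.2857 (rounded; the exact value -2/7 is used below)
lambda = (2*8*(-2/7) + 12)/7 = 1.0612
Step 3: Compute optimal value.
f(x*) = 8*(-2/7)^2 + 12*(-2/7) = -2.7755


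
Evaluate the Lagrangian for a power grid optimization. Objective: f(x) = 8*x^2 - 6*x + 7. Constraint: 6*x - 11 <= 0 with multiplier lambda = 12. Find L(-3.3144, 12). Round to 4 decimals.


Step 1: Evaluate f(x).
f(-3.3144) = 8*(-3.3144)^2 - 6*(-3.3144) + 7 = 114.7684
Step 2: Evaluate g(x).
g(-3.3144) = 6*-3.3144 - 11 = -30.8864
Step 3: Compute Lagrangian.
L = 114.7684 + 12*-30.8864 = -255.8684


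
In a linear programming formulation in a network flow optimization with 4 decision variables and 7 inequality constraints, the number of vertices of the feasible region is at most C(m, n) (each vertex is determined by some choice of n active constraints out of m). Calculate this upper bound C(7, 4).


Each vertex corresponds to some choice of n active constraints out of m, so the number of vertices is at most C(m, n) = m! / (n!(m-n)!).
m = 7, n = 4
Numerator: 7 * 6 * 5 * 4
Denominator: 4! = 24
C(7, 4) = 35


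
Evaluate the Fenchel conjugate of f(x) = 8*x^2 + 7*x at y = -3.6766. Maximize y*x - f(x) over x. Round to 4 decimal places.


f*(y) = sup_x {y*x - a*x^2 - b*x} = sup_x {(y-b)*x - a*x^2}
FOC: (y - b) - 2a*x = 0 => x* = (y - b)/(2a)
x* = (-3.6766 - 7)/(2*8) = -0.6673
f*(-3.6766) = (y-b)^2/(4a) = (-3.6766 - 7)^2/(4*8)
= 113.9898/32 = 3.5622


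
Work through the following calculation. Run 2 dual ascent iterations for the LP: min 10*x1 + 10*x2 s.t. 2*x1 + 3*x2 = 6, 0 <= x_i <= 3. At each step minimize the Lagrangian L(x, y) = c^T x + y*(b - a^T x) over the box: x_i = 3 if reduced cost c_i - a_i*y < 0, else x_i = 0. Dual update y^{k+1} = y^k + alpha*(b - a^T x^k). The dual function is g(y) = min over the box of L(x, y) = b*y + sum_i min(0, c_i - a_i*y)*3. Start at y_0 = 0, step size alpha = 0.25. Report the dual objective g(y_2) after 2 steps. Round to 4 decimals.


Dual ascent for LP: min 10*x1 + 10*x2, 2*x1 + 3*x2 = 6, 0 <= x_i <= 3
Step 1: y^k = 0.0, reduced costs: (10.0, 10.0)
  x^k = (0.0, 0.0), subgradient = b - a^T x = 6.0
  y^{k+1} = 0.0 + 0.25*6.0 = 1.5
Step 2: y^k = 1.5, reduced costs: (7.0, 5.5)
  x^k = (0.0, 0.0), subgradient = b - a^T x = 6.0
  y^{k+1} = 1.5 + 0.25*6.0 = 3.0
Dual objective at y_2 = 3.0: reduced costs (4.0, 1.0), box minimizer x = (0.0, 0.0)
g(y_2) = b*y + (c1 - a1*y)*x1 + (c2 - a2*y)*x2 = 6*3.0 + 4.0*0.0 + 1.0*0.0 = 18.0 + 0.0 + 0.0 = 18.0
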